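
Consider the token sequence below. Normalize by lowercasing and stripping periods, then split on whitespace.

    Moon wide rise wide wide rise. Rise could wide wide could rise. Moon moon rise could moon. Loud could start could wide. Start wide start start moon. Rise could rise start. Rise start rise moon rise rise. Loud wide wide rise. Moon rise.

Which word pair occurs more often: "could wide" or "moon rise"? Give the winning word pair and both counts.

"could wide": 2 occurrences
"moon rise": 4 occurrences

"moon rise" (4 vs 2)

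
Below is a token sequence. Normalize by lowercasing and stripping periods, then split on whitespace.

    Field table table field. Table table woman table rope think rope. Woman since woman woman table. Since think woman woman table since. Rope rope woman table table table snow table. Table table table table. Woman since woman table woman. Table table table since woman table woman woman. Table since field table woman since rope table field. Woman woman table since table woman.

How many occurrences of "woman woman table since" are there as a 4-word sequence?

Scanning the 59 overlapping 4-gram windows for "woman woman table since":
  position 14–17: woman woman table since
  position 19–22: woman woman table since
  position 46–49: woman woman table since
  position 57–60: woman woman table since

4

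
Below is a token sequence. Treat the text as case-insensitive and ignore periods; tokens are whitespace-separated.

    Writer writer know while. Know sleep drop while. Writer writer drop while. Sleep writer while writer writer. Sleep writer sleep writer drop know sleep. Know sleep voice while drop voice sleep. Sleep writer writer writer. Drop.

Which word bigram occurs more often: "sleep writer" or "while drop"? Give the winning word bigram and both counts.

"sleep writer" (4 vs 1)

"sleep writer": 4 occurrences
"while drop": 1 occurrence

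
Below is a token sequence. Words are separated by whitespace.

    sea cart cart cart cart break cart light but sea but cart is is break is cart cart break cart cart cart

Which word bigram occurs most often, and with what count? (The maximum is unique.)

Bigram frequencies (highest first):
  cart cart: 6
  cart break: 2
  break cart: 2
  sea cart: 1
  cart light: 1
  light but: 1
  … (8 more, each ≤ 1)

"cart cart", 6 times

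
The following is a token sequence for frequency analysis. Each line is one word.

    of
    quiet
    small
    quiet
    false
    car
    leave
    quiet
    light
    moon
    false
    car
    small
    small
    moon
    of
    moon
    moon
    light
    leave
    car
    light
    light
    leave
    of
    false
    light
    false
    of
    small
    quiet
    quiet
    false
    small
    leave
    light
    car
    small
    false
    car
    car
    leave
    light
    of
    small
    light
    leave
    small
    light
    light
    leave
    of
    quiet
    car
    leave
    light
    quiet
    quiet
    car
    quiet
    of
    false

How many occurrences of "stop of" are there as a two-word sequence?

0

Scanning the 61 overlapping bigram windows for "stop of":
  (none found)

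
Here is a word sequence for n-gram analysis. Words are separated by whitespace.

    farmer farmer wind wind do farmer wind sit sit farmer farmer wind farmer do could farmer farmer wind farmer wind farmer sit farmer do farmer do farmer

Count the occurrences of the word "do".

4

Scanning the 27 tokens for "do":
  position 5: do
  position 14: do
  position 24: do
  position 26: do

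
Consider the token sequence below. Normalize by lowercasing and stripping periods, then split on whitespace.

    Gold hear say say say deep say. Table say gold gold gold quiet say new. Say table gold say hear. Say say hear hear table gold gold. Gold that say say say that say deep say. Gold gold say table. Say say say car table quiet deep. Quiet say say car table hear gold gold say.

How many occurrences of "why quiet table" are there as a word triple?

Scanning the 54 overlapping trigram windows for "why quiet table":
  (none found)

0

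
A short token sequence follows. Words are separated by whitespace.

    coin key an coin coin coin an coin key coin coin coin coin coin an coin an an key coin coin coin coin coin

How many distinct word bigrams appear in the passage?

24 tokens → 23 bigram windows in total.
Repeated bigrams (each contributes count−1 duplicates):
  coin coin: 10
  an coin: 3
  coin an: 3
  coin key: 2
  key coin: 2
15 duplicate windows → 23 − 15 = 8 distinct.

8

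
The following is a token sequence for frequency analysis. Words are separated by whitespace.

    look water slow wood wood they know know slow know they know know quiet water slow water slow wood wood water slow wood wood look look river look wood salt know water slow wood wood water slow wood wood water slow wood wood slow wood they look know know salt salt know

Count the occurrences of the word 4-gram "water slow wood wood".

Scanning the 49 overlapping 4-gram windows for "water slow wood wood":
  position 2–5: water slow wood wood
  position 17–20: water slow wood wood
  position 21–24: water slow wood wood
  position 32–35: water slow wood wood
  position 36–39: water slow wood wood
  position 40–43: water slow wood wood

6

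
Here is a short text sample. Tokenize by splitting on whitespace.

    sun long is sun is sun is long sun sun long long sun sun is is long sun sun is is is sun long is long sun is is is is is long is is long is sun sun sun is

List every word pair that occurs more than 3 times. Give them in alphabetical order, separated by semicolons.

Bigram counts meeting the condition (more than 3 times):
  is is: 8
  is long: 5
  is sun: 4
  long is: 4
  long sun: 4
  sun is: 6
  sun sun: 5

is is; is long; is sun; long is; long sun; sun is; sun sun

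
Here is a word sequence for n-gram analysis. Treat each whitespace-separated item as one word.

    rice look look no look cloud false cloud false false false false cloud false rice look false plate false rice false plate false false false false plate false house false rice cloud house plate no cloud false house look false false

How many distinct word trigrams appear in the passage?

33

41 tokens → 39 trigram windows in total.
Repeated trigrams (each contributes count−1 duplicates):
  false false false: 4
  false plate false: 3
  false cloud false: 2
6 duplicate windows → 39 − 6 = 33 distinct.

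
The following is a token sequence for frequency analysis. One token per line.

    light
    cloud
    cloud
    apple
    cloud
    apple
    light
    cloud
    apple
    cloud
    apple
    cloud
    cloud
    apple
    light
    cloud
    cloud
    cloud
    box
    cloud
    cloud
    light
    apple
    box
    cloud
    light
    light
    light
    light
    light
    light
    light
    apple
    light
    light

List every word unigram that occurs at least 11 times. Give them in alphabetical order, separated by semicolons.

Unigram counts meeting the condition (at least 11 times):
  cloud: 13
  light: 13

cloud; light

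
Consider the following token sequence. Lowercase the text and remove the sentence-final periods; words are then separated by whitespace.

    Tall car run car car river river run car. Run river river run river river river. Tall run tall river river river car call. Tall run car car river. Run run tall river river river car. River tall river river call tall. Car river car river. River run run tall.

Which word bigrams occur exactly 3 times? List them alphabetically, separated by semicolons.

river car; run car; run tall; tall river

Bigram counts meeting the condition (exactly 3 times):
  river car: 3
  run car: 3
  run tall: 3
  tall river: 3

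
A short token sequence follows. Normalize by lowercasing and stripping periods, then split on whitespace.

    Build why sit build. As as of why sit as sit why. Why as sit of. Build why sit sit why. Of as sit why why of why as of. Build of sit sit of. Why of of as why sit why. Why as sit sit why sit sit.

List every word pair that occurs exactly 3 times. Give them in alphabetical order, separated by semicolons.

Bigram counts meeting the condition (exactly 3 times):
  of why: 3
  why as: 3
  why of: 3
  why why: 3

of why; why as; why of; why why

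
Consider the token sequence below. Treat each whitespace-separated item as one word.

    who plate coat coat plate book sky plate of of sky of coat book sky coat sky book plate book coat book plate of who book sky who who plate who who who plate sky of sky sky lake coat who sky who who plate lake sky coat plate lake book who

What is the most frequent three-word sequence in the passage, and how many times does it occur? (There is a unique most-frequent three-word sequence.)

Trigram frequencies (highest first):
  who who plate: 3
  sky who who: 2
  who plate coat: 1
  plate coat coat: 1
  coat coat plate: 1
  coat plate book: 1
  … (41 more, each ≤ 1)

"who who plate", 3 times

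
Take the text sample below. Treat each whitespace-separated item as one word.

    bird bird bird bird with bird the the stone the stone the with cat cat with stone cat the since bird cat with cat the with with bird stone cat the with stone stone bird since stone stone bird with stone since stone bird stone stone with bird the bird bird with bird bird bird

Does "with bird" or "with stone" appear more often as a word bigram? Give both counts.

"with bird": 4 occurrences
"with stone": 3 occurrences

"with bird" (4 vs 3)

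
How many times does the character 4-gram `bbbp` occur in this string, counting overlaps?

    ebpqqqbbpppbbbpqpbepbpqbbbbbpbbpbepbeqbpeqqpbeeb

2

Sliding a length-4 window over the 48 characters (45 positions):
  position 12–15: bbbp
  position 26–29: bbbp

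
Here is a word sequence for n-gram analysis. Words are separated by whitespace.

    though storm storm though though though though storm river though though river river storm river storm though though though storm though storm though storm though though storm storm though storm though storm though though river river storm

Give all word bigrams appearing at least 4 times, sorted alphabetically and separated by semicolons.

Bigram counts meeting the condition (at least 4 times):
  storm though: 8
  though storm: 8
  though though: 8

storm though; though storm; though though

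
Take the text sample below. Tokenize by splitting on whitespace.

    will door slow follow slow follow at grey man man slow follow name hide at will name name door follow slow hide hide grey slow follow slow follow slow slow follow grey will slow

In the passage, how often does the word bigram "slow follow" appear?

6

Scanning the 33 overlapping bigram windows for "slow follow":
  position 3–4: slow follow
  position 5–6: slow follow
  position 11–12: slow follow
  position 25–26: slow follow
  position 27–28: slow follow
  position 30–31: slow follow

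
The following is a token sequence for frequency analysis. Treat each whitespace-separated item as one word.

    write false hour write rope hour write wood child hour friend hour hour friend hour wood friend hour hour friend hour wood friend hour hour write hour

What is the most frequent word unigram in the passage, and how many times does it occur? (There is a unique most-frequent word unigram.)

Unigram frequencies (highest first):
  hour: 12
  friend: 5
  write: 4
  wood: 3
  false: 1
  rope: 1
  … (1 more, each ≤ 1)

"hour", 12 times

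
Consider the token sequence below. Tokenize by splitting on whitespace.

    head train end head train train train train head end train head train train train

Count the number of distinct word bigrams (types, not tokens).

15 tokens → 14 bigram windows in total.
Repeated bigrams (each contributes count−1 duplicates):
  train train: 5
  head train: 3
  train head: 2
7 duplicate windows → 14 − 7 = 7 distinct.

7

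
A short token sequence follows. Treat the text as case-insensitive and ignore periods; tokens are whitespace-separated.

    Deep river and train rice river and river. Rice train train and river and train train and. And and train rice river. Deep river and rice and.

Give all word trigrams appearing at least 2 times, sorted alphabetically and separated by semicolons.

Trigram counts meeting the condition (at least 2 times):
  and train rice: 2
  deep river and: 2
  river and train: 2
  train rice river: 2
  train train and: 2

and train rice; deep river and; river and train; train rice river; train train and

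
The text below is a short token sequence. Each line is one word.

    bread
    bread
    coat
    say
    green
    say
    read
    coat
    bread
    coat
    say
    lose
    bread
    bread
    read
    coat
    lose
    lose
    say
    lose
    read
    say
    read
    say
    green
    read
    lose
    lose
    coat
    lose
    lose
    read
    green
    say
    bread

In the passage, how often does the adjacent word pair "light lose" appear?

0

Scanning the 34 overlapping bigram windows for "light lose":
  (none found)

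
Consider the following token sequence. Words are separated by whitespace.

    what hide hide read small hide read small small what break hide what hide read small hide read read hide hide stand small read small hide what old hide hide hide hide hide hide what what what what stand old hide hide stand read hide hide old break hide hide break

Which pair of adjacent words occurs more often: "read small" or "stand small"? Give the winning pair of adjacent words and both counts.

"read small" (4 vs 1)

"read small": 4 occurrences
"stand small": 1 occurrence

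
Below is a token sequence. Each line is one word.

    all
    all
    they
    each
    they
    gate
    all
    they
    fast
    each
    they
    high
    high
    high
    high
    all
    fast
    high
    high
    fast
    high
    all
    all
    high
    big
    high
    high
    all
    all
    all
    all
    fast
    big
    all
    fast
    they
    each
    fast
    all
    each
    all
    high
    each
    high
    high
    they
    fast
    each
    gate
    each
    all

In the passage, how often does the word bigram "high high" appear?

6

Scanning the 50 overlapping bigram windows for "high high":
  position 12–13: high high
  position 13–14: high high
  position 14–15: high high
  position 18–19: high high
  position 26–27: high high
  position 44–45: high high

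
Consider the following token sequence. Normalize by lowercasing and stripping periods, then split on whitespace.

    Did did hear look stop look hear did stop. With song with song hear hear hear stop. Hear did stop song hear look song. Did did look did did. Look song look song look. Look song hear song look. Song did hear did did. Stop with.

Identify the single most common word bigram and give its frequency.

"look song", 5 times

Bigram frequencies (highest first):
  look song: 5
  did did: 4
  hear did: 3
  did stop: 3
  song hear: 3
  song look: 3
  … (17 more, each ≤ 2)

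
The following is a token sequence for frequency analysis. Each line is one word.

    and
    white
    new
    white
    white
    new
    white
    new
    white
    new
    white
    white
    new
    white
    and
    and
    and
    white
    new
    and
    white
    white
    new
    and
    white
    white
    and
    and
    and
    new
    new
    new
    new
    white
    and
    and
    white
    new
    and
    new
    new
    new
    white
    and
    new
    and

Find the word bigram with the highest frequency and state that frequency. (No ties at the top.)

"white new", 8 times

Bigram frequencies (highest first):
  white new: 8
  new white: 7
  and white: 5
  and and: 5
  new new: 5
  white white: 4
  … (3 more, each ≤ 4)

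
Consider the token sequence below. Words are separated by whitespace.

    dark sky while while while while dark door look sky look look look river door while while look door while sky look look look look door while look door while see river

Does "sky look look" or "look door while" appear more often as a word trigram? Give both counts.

"sky look look": 2 occurrences
"look door while": 3 occurrences

"look door while" (3 vs 2)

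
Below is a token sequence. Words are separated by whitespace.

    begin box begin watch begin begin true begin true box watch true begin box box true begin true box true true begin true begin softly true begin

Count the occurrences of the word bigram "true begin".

Scanning the 26 overlapping bigram windows for "true begin":
  position 7–8: true begin
  position 12–13: true begin
  position 16–17: true begin
  position 21–22: true begin
  position 23–24: true begin
  position 26–27: true begin

6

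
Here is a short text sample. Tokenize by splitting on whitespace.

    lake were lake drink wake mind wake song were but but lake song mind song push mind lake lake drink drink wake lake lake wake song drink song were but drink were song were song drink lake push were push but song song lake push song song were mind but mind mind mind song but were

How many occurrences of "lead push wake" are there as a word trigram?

0

Scanning the 54 overlapping trigram windows for "lead push wake":
  (none found)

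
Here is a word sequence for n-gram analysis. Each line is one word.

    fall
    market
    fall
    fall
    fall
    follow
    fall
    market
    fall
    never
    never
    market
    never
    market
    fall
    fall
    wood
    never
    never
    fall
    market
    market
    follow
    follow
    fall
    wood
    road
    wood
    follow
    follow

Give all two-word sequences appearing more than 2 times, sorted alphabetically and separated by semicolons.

Bigram counts meeting the condition (more than 2 times):
  fall fall: 3
  fall market: 3
  market fall: 3

fall fall; fall market; market fall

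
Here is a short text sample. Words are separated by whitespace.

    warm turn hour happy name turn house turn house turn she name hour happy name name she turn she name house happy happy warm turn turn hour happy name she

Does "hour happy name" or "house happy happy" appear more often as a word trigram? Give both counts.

"hour happy name": 3 occurrences
"house happy happy": 1 occurrence

"hour happy name" (3 vs 1)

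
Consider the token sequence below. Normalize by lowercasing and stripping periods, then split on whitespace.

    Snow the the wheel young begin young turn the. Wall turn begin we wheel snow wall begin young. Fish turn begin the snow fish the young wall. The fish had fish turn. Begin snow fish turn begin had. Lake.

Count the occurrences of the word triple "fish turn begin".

Scanning the 37 overlapping trigram windows for "fish turn begin":
  position 19–21: fish turn begin
  position 31–33: fish turn begin
  position 35–37: fish turn begin

3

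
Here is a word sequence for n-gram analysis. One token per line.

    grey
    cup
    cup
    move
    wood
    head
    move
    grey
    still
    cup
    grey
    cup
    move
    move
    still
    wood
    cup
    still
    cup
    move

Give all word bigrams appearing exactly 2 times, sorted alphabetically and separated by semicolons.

grey cup; still cup

Bigram counts meeting the condition (exactly 2 times):
  grey cup: 2
  still cup: 2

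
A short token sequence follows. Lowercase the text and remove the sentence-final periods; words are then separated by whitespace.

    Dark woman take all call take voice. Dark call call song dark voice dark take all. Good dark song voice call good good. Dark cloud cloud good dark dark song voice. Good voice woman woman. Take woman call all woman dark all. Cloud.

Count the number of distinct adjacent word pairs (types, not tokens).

43 tokens → 42 bigram windows in total.
Repeated bigrams (each contributes count−1 duplicates):
  good dark: 3
  dark song: 2
  song voice: 2
  take all: 2
  voice dark: 2
  woman take: 2
7 duplicate windows → 42 − 7 = 35 distinct.

35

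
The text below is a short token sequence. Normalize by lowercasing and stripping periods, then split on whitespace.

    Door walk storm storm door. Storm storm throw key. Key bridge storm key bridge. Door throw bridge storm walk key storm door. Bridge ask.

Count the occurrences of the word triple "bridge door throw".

1

Scanning the 22 overlapping trigram windows for "bridge door throw":
  position 14–16: bridge door throw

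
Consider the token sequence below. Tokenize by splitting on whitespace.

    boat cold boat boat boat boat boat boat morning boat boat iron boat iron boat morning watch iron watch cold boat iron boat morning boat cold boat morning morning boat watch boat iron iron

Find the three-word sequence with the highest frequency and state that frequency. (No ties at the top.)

"boat boat boat", 4 times

Trigram frequencies (highest first):
  boat boat boat: 4
  boat iron boat: 3
  boat cold boat: 2
  boat morning boat: 2
  iron boat morning: 2
  cold boat boat: 1
  … (18 more, each ≤ 1)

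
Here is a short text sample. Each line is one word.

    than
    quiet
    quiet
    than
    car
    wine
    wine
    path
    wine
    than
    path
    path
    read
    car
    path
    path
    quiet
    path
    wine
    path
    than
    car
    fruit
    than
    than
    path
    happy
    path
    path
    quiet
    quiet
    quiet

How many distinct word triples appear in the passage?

32 tokens → 30 trigram windows in total.
Repeated trigrams (each contributes count−1 duplicates):
  path path quiet: 2
1 duplicate windows → 30 − 1 = 29 distinct.

29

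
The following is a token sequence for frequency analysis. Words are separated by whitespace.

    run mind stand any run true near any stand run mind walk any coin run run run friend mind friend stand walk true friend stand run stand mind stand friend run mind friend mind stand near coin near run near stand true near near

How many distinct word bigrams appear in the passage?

33

44 tokens → 43 bigram windows in total.
Repeated bigrams (each contributes count−1 duplicates):
  mind stand: 3
  run mind: 3
  friend mind: 2
  friend stand: 2
  mind friend: 2
  run run: 2
  stand run: 2
  true near: 2
10 duplicate windows → 43 − 10 = 33 distinct.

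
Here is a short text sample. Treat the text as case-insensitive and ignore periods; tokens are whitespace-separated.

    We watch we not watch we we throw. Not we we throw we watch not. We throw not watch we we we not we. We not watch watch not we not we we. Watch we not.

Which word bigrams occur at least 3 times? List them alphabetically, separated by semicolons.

not watch; not we; watch we; we not; we throw; we watch; we we

Bigram counts meeting the condition (at least 3 times):
  not watch: 3
  not we: 5
  watch we: 4
  we not: 5
  we throw: 3
  we watch: 3
  we we: 6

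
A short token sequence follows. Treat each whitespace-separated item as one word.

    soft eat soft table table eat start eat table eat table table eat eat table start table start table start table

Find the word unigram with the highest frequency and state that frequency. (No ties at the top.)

"table", 9 times

Unigram frequencies (highest first):
  table: 9
  eat: 6
  start: 4
  soft: 2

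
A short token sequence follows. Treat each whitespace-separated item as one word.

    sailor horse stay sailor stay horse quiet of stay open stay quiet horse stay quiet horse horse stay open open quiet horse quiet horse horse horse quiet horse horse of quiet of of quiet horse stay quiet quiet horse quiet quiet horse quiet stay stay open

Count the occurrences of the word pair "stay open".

Scanning the 45 overlapping bigram windows for "stay open":
  position 9–10: stay open
  position 18–19: stay open
  position 45–46: stay open

3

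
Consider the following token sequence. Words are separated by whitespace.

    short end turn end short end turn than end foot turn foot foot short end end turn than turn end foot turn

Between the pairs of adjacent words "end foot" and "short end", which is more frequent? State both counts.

"short end" (3 vs 2)

"end foot": 2 occurrences
"short end": 3 occurrences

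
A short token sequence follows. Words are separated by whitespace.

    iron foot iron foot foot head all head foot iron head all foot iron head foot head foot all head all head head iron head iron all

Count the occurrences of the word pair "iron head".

Scanning the 26 overlapping bigram windows for "iron head":
  position 10–11: iron head
  position 14–15: iron head
  position 24–25: iron head

3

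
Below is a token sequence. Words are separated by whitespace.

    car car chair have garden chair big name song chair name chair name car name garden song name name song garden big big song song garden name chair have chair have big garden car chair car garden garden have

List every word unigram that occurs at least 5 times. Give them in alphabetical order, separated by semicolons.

Unigram counts meeting the condition (at least 5 times):
  car: 5
  chair: 7
  garden: 7
  name: 7
  song: 5

car; chair; garden; name; song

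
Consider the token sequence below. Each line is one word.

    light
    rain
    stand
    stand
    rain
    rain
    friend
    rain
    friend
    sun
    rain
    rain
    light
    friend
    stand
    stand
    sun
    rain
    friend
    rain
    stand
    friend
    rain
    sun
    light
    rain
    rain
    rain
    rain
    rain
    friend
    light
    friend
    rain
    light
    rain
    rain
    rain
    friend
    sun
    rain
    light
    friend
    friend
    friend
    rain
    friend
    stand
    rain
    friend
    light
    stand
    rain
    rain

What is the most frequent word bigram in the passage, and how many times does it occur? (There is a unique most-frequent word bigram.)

"rain rain", 9 times

Bigram frequencies (highest first):
  rain rain: 9
  rain friend: 7
  friend rain: 5
  light rain: 3
  stand rain: 3
  sun rain: 3
  … (13 more, each ≤ 3)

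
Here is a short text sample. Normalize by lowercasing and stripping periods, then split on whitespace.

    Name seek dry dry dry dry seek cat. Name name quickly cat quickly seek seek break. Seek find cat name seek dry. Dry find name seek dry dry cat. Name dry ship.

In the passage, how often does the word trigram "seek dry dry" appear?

Scanning the 30 overlapping trigram windows for "seek dry dry":
  position 2–4: seek dry dry
  position 21–23: seek dry dry
  position 26–28: seek dry dry

3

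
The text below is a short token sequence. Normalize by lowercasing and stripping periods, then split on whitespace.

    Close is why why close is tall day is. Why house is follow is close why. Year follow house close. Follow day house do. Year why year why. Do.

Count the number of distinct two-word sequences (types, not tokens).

24

29 tokens → 28 bigram windows in total.
Repeated bigrams (each contributes count−1 duplicates):
  close is: 2
  is why: 2
  why year: 2
  year why: 2
4 duplicate windows → 28 − 4 = 24 distinct.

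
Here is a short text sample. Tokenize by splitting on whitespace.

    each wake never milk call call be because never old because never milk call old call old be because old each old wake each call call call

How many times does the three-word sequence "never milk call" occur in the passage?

2

Scanning the 25 overlapping trigram windows for "never milk call":
  position 3–5: never milk call
  position 12–14: never milk call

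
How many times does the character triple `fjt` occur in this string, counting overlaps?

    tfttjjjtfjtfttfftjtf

Sliding a length-3 window over the 20 characters (18 positions):
  position 9–11: fjt

1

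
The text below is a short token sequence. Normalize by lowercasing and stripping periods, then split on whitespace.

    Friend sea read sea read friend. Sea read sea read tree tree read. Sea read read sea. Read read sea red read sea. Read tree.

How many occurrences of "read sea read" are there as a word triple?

Scanning the 23 overlapping trigram windows for "read sea read":
  position 3–5: read sea read
  position 8–10: read sea read
  position 13–15: read sea read
  position 16–18: read sea read
  position 22–24: read sea read

5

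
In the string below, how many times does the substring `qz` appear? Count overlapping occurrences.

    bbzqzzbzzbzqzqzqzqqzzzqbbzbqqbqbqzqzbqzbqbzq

8

Sliding a length-2 window over the 44 characters (43 positions):
  position 4–5: qz
  position 12–13: qz
  position 14–15: qz
  position 16–17: qz
  position 19–20: qz
  position 33–34: qz
  position 35–36: qz
  position 38–39: qz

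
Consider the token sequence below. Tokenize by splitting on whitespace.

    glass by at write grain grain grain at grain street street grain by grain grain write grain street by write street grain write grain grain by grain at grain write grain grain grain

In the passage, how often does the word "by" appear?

Scanning the 33 tokens for "by":
  position 2: by
  position 13: by
  position 19: by
  position 26: by

4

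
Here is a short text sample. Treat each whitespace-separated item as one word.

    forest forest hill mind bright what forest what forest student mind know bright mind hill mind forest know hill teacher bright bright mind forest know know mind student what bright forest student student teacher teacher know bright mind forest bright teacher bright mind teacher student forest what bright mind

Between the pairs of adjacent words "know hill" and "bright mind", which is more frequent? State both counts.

"bright mind" (5 vs 1)

"know hill": 1 occurrence
"bright mind": 5 occurrences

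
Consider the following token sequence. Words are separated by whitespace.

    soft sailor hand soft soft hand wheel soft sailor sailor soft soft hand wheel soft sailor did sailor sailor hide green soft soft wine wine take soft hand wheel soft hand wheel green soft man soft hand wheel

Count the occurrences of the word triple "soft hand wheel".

Scanning the 36 overlapping trigram windows for "soft hand wheel":
  position 5–7: soft hand wheel
  position 12–14: soft hand wheel
  position 27–29: soft hand wheel
  position 30–32: soft hand wheel
  position 36–38: soft hand wheel

5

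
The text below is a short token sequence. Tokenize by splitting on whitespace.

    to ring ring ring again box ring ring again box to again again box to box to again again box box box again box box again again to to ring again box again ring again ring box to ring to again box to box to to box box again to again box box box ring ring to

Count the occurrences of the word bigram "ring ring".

4

Scanning the 56 overlapping bigram windows for "ring ring":
  position 2–3: ring ring
  position 3–4: ring ring
  position 7–8: ring ring
  position 55–56: ring ring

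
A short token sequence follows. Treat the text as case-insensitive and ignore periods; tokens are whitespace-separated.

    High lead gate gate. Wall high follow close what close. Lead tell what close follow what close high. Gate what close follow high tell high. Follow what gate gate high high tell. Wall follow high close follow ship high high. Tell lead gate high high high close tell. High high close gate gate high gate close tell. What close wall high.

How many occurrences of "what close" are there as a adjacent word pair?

5

Scanning the 60 overlapping bigram windows for "what close":
  position 9–10: what close
  position 13–14: what close
  position 16–17: what close
  position 20–21: what close
  position 58–59: what close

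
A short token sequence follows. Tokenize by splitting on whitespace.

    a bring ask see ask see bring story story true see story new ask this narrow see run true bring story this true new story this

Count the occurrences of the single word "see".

4

Scanning the 26 tokens for "see":
  position 4: see
  position 6: see
  position 11: see
  position 17: see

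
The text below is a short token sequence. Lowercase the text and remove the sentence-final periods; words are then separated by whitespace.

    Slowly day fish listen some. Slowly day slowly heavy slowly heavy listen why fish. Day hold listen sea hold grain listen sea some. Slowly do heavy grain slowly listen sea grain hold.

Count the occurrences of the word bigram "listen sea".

Scanning the 31 overlapping bigram windows for "listen sea":
  position 17–18: listen sea
  position 21–22: listen sea
  position 29–30: listen sea

3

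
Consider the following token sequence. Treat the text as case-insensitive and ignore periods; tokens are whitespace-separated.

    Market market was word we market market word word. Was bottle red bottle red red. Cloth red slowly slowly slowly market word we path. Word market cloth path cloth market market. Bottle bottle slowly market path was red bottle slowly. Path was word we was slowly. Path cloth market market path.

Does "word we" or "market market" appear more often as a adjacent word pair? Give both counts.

"word we": 3 occurrences
"market market": 4 occurrences

"market market" (4 vs 3)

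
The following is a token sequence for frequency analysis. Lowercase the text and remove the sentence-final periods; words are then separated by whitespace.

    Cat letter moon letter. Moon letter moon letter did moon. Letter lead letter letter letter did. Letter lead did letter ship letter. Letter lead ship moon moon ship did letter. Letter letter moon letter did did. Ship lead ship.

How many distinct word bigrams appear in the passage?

39 tokens → 38 bigram windows in total.
Repeated bigrams (each contributes count−1 duplicates):
  letter letter: 5
  moon letter: 5
  letter moon: 4
  did letter: 3
  letter did: 3
  letter lead: 3
  lead ship: 2
18 duplicate windows → 38 − 18 = 20 distinct.

20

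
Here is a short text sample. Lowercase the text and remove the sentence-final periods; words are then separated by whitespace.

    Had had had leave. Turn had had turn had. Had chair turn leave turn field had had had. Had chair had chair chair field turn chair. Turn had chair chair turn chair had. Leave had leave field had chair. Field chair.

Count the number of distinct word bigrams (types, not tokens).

18

41 tokens → 40 bigram windows in total.
Repeated bigrams (each contributes count−1 duplicates):
  had had: 7
  had chair: 5
  chair turn: 3
  had leave: 3
  turn had: 3
  chair chair: 2
  chair field: 2
  chair had: 2
  … (3 more repeated)
22 duplicate windows → 40 − 22 = 18 distinct.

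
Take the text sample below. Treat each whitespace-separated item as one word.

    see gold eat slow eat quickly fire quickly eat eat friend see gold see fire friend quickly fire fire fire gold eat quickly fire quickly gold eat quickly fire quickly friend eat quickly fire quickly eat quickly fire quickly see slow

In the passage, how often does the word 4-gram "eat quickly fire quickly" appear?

5

Scanning the 38 overlapping 4-gram windows for "eat quickly fire quickly":
  position 5–8: eat quickly fire quickly
  position 22–25: eat quickly fire quickly
  position 27–30: eat quickly fire quickly
  position 32–35: eat quickly fire quickly
  position 36–39: eat quickly fire quickly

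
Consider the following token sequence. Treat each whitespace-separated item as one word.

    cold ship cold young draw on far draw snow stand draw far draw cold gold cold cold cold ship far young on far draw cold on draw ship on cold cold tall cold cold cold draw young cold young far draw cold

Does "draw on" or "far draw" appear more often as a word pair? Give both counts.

"draw on": 1 occurrence
"far draw": 4 occurrences

"far draw" (4 vs 1)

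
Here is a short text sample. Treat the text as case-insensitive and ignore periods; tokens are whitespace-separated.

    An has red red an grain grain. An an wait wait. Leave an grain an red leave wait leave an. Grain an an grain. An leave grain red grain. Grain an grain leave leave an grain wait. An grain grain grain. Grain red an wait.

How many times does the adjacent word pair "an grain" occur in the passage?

7

Scanning the 44 overlapping bigram windows for "an grain":
  position 5–6: an grain
  position 13–14: an grain
  position 20–21: an grain
  position 23–24: an grain
  position 31–32: an grain
  position 35–36: an grain
  position 38–39: an grain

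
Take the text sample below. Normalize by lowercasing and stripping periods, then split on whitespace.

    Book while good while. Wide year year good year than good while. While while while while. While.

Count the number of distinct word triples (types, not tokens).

17 tokens → 15 trigram windows in total.
Repeated trigrams (each contributes count−1 duplicates):
  while while while: 4
3 duplicate windows → 15 − 3 = 12 distinct.

12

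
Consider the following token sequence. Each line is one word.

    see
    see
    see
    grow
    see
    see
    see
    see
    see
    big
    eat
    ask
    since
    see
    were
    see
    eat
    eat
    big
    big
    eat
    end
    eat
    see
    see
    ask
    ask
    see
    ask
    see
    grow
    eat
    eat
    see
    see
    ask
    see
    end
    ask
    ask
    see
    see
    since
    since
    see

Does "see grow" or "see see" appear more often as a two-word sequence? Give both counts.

"see see" (9 vs 2)

"see grow": 2 occurrences
"see see": 9 occurrences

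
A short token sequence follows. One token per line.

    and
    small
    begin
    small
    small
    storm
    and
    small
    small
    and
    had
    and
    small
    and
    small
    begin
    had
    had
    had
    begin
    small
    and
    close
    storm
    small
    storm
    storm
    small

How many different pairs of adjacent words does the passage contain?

28 tokens → 27 bigram windows in total.
Repeated bigrams (each contributes count−1 duplicates):
  and small: 4
  small and: 3
  begin small: 2
  had had: 2
  small begin: 2
  small small: 2
  small storm: 2
  storm small: 2
11 duplicate windows → 27 − 11 = 16 distinct.

16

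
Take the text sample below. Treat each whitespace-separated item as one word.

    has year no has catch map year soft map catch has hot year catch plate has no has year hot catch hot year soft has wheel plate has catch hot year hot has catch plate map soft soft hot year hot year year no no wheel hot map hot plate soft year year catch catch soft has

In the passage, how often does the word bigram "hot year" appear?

Scanning the 56 overlapping bigram windows for "hot year":
  position 12–13: hot year
  position 22–23: hot year
  position 30–31: hot year
  position 39–40: hot year
  position 41–42: hot year

5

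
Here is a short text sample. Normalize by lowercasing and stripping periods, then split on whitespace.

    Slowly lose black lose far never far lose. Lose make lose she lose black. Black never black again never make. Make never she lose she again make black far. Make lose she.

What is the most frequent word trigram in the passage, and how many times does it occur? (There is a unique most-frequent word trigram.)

"make lose she", 2 times

Trigram frequencies (highest first):
  make lose she: 2
  slowly lose black: 1
  lose black lose: 1
  black lose far: 1
  lose far never: 1
  far never far: 1
  … (23 more, each ≤ 1)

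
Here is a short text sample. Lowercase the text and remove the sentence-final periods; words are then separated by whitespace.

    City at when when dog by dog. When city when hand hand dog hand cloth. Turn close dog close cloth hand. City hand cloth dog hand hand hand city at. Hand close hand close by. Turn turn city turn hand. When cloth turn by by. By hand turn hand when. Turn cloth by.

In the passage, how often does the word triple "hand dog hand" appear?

1

Scanning the 51 overlapping trigram windows for "hand dog hand":
  position 12–14: hand dog hand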